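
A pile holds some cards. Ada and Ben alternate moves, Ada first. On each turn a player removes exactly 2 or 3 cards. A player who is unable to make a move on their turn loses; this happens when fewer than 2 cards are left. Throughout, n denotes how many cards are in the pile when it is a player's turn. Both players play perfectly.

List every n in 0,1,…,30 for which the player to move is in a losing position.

Classify positions by backward induction: terminal positions (no move available) are L. From any other position, the mover wins iff some move reaches an L.
n=0: no move → L
n=1: no move → L
n=2: reaches L-position 0 → W
n=3: reaches L-position 1 → W
n=4: reaches L-position 1 → W
n=5: only reaches 3(W), 2(W), all W → L
n=6: only reaches 4(W), 3(W), all W → L
n=7: reaches L-position 5 → W
n=8: reaches L-position 6 → W
n=9: reaches L-position 6 → W
n=10: only reaches 8(W), 7(W), all W → L
n=11: only reaches 9(W), 8(W), all W → L
n=12: reaches L-position 10 → W
n=13: reaches L-position 11 → W
n=14: reaches L-position 11 → W
n=15: only reaches 13(W), 12(W), all W → L
n=16: only reaches 14(W), 13(W), all W → L
n=17: reaches L-position 15 → W
n=18: reaches L-position 16 → W
n=19: reaches L-position 16 → W
n=20: only reaches 18(W), 17(W), all W → L
n=21: only reaches 19(W), 18(W), all W → L
n=22: reaches L-position 20 → W
n=23: reaches L-position 21 → W
n=24: reaches L-position 21 → W
n=25: only reaches 23(W), 22(W), all W → L
n=26: only reaches 24(W), 23(W), all W → L
n=27: reaches L-position 25 → W
n=28: reaches L-position 26 → W
n=29: reaches L-position 26 → W
n=30: only reaches 28(W), 27(W), all W → L
The losing starting values of n are exactly the entries labelled L in this table (13 of them).

0, 1, 5, 6, 10, 11, 15, 16, 20, 21, 25, 26, 30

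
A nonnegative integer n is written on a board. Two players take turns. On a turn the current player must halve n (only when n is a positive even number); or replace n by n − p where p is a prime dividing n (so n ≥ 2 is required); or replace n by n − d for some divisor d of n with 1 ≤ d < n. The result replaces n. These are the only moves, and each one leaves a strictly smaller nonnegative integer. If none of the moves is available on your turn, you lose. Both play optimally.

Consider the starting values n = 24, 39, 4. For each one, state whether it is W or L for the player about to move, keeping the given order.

Work bottom-up. With no move the player to move loses. Otherwise the position is W if at least one move leads to an L position for the opponent, and L if every move leads to a W.
n=0: no move → L
n=1: no move → L
n=2: can move to 0, which is L ⇒ W
n=3: can move to 0, which is L ⇒ W
n=4: moves to 2(W), 3(W); every one is W ⇒ L
n=5: can move to 0, which is L ⇒ W
n=6: can move to 4, which is L ⇒ W
n=7: can move to 0, which is L ⇒ W
n=8: can move to 4, which is L ⇒ W
n=9: moves to 6(W), 8(W); every one is W ⇒ L
n=10: can move to 9, which is L ⇒ W
n=11: can move to 0, which is L ⇒ W
n=12: can move to 9, which is L ⇒ W
n=13: can move to 0, which is L ⇒ W
n=14: moves to 7(W), 12(W), 13(W); every one is W ⇒ L
n=15: can move to 14, which is L ⇒ W
n=16: can move to 14, which is L ⇒ W
n=17: can move to 0, which is L ⇒ W
n=18: can move to 9, which is L ⇒ W
n=19: can move to 0, which is L ⇒ W
n=20: moves to 10(W), 15(W), 16(W), 18(W), 19(W); every one is W ⇒ L
n=21: can move to 14, which is L ⇒ W
n=22: can move to 20, which is L ⇒ W
n=23: can move to 0, which is L ⇒ W
n=24: can move to 20, which is L ⇒ W
n=25: can move to 20, which is L ⇒ W
n=26: moves to 13(W), 24(W), 25(W); every one is W ⇒ L
n=27: can move to 26, which is L ⇒ W
n=28: can move to 14, which is L ⇒ W
n=29: can move to 0, which is L ⇒ W
n=30: can move to 20, which is L ⇒ W
n=31: can move to 0, which is L ⇒ W
n=32: moves to 16(W), 24(W), 28(W), 30(W), 31(W); every one is W ⇒ L
n=33: can move to 32, which is L ⇒ W
n=34: can move to 32, which is L ⇒ W
n=35: moves to 28(W), 30(W), 34(W); every one is W ⇒ L
n=36: can move to 32, which is L ⇒ W
n=37: can move to 0, which is L ⇒ W
n=38: moves to 19(W), 36(W), 37(W); every one is W ⇒ L
n=39: can move to 26, which is L ⇒ W

24: W, 39: W, 4: L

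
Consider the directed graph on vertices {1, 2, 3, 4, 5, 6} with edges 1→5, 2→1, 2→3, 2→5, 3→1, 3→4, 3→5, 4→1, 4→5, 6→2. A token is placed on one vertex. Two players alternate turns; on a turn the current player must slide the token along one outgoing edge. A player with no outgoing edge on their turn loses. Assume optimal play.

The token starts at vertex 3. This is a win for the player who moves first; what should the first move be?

Move to 5.

Work bottom-up. With no move the player to move loses. Otherwise the position is W if at least one move leads to an L position for the opponent, and L if every move leads to a W.
Every edge goes from a vertex to one that appears earlier in the order 5, 1, 4, 3, 2, 6, so processing vertices in that order labels each vertex after all of its successors.
5: no outgoing edge → L
1: can move to 5, which is L ⇒ W
4: can move to 5, which is L ⇒ W
3: can move to 5, which is L ⇒ W
2: can move to 5, which is L ⇒ W
6: the only move is to 2(W), a W ⇒ L
From 3, the L positions reachable in one move are: 5.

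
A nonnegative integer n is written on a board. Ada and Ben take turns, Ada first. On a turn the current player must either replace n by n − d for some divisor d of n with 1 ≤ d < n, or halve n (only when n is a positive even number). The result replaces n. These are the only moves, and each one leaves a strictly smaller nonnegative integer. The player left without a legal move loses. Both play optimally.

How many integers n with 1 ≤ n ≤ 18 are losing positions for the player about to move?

9

Compute win/loss labels from the base case upward. A position with no move is L. Any other position is W if it can reach an L in one move, else L.
n=0: no move → L
n=1: no move → L
n=2: →1(L), so W
n=3: →2(W) only, which is W, so L
n=4: →3(L), so W
n=5: →4(W) only, which is W, so L
n=6: →3(L), so W
n=7: →6(W) only, which is W, so L
n=8: →7(L), so W
n=9: →6(W), 8(W) — all W, so L
n=10: →5(L), so W
n=11: →10(W) only, which is W, so L
n=12: →9(L), so W
n=13: →12(W) only, which is W, so L
n=14: →7(L), so W
n=15: →10(W), 12(W), 14(W) — all W, so L
n=16: →15(L), so W
n=17: →16(W) only, which is W, so L
n=18: →9(L), so W
L entries with 1 ≤ n ≤ 18 (n=0 is outside the asked range and is not counted): n = 1, 3, 5, 7, 9, 11, 13, 15, 17; that makes 9.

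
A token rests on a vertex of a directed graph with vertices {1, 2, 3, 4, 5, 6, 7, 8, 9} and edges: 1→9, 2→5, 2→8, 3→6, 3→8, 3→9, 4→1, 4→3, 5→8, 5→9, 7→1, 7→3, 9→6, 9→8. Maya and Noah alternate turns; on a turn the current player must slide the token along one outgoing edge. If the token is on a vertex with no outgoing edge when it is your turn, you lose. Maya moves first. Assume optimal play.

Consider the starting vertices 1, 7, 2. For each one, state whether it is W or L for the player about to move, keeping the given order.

1: L, 7: W, 2: W

Label each position W (a win for the player to move) or L (a loss). A position with no legal move is L; any other position is W exactly when some move reaches an L, and L when every move reaches a W.
Every edge goes from a vertex to one that appears earlier in the order 6, 8, 9, 5, 3, 1, 4, 7, 2, so processing vertices in that order labels each vertex after all of its successors.
6: no outgoing edge → L
8: no outgoing edge → L
9: reaches L-position 8 → W
5: reaches L-position 8 → W
3: reaches L-position 8 → W
1: only reaches 9(W), which is W → L
4: reaches L-position 1 → W
7: reaches L-position 1 → W
2: reaches L-position 8 → W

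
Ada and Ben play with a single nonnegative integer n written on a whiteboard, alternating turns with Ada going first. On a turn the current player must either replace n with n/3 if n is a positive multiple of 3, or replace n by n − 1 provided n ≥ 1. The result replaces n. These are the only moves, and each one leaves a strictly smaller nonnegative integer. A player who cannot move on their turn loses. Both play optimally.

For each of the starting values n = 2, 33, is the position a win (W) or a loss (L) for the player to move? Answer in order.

2: L, 33: W

Build the W/L table. Terminal = L. A non-terminal position is W if it has a move to some L; otherwise it is L.
n=0: no move → L
n=1: reaches L-position 0 → W
n=2: only reaches 1(W), which is W → L
n=3: reaches L-position 2 → W
n=4: only reaches 3(W), which is W → L
n=5: reaches L-position 4 → W
n=6: reaches L-position 2 → W
n=7: only reaches 6(W), which is W → L
n=8: reaches L-position 7 → W
n=9: only reaches 3(W), 8(W), all W → L
n=10: reaches L-position 9 → W
n=11: only reaches 10(W), which is W → L
n=12: reaches L-position 4 → W
n=13: only reaches 12(W), which is W → L
n=14: reaches L-position 13 → W
n=15: only reaches 5(W), 14(W), all W → L
n=16: reaches L-position 15 → W
n=17: only reaches 16(W), which is W → L
n=18: reaches L-position 17 → W
n=19: only reaches 18(W), which is W → L
n=20: reaches L-position 19 → W
n=21: reaches L-position 7 → W
n=22: only reaches 21(W), which is W → L
n=23: reaches L-position 22 → W
n=24: only reaches 8(W), 23(W), all W → L
n=25: reaches L-position 24 → W
n=26: only reaches 25(W), which is W → L
n=27: reaches L-position 9 → W
n=28: only reaches 27(W), which is W → L
n=29: reaches L-position 28 → W
n=30: only reaches 10(W), 29(W), all W → L
n=31: reaches L-position 30 → W
n=32: only reaches 31(W), which is W → L
n=33: reaches L-position 11 → W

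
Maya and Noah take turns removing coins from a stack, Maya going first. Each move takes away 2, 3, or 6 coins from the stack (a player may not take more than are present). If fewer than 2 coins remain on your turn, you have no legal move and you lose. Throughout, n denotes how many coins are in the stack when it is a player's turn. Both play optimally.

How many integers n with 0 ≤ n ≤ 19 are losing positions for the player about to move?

Positions with no move are L. A position that does have a move is losing for the player to move precisely when every available move leads to a winning position for the opponent. Fill in the labels:
n=0: no move → L
n=1: no move → L
n=2: →0(L), so W
n=3: →1(L), so W
n=4: →1(L), so W
n=5: →3(W), 2(W) — all W, so L
n=6: →0(L), so W
n=7: →5(L), so W
n=8: →5(L), so W
n=9: →7(W), 6(W), 3(W) — all W, so L
n=10: →8(W), 7(W), 4(W) — all W, so L
n=11: →9(L), so W
n=12: →10(L), so W
n=13: →10(L), so W
n=14: →12(W), 11(W), 8(W) — all W, so L
n=15: →9(L), so W
n=16: →14(L), so W
n=17: →14(L), so W
n=18: →16(W), 15(W), 12(W) — all W, so L
n=19: →17(W), 16(W), 13(W) — all W, so L
L entries with 0 ≤ n ≤ 19: n = 0, 1, 5, 9, 10, 14, 18, 19; that makes 8.

8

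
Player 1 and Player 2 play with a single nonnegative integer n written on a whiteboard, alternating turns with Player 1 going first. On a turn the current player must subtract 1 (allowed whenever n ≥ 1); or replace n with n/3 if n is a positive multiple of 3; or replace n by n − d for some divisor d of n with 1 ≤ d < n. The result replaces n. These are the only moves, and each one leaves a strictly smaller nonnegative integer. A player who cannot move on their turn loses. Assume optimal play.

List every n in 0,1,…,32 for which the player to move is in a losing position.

Work bottom-up. With no move the player to move loses. Otherwise the position is W if at least one move leads to an L position for the opponent, and L if every move leads to a W.
n=0: no move → L
n=1: can move to 0, which is L ⇒ W
n=2: the only move is to 1(W), a W ⇒ L
n=3: can move to 2, which is L ⇒ W
n=4: can move to 2, which is L ⇒ W
n=5: the only move is to 4(W), a W ⇒ L
n=6: can move to 2, which is L ⇒ W
n=7: the only move is to 6(W), a W ⇒ L
n=8: can move to 7, which is L ⇒ W
n=9: moves to 3(W), 6(W), 8(W); every one is W ⇒ L
n=10: can move to 5, which is L ⇒ W
n=11: the only move is to 10(W), a W ⇒ L
n=12: can move to 9, which is L ⇒ W
n=13: the only move is to 12(W), a W ⇒ L
n=14: can move to 7, which is L ⇒ W
n=15: can move to 5, which is L ⇒ W
n=16: moves to 8(W), 12(W), 14(W), 15(W); every one is W ⇒ L
n=17: can move to 16, which is L ⇒ W
n=18: can move to 9, which is L ⇒ W
n=19: the only move is to 18(W), a W ⇒ L
n=20: can move to 16, which is L ⇒ W
n=21: can move to 7, which is L ⇒ W
n=22: can move to 11, which is L ⇒ W
n=23: the only move is to 22(W), a W ⇒ L
n=24: can move to 16, which is L ⇒ W
n=25: moves to 20(W), 24(W); every one is W ⇒ L
n=26: can move to 13, which is L ⇒ W
n=27: can move to 9, which is L ⇒ W
n=28: moves to 14(W), 21(W), 24(W), 26(W), 27(W); every one is W ⇒ L
n=29: can move to 28, which is L ⇒ W
n=30: can move to 25, which is L ⇒ W
n=31: the only move is to 30(W), a W ⇒ L
n=32: can move to 16, which is L ⇒ W
The losing starting values of n are exactly the entries labelled L in this table (13 of them).

0, 2, 5, 7, 9, 11, 13, 16, 19, 23, 25, 28, 31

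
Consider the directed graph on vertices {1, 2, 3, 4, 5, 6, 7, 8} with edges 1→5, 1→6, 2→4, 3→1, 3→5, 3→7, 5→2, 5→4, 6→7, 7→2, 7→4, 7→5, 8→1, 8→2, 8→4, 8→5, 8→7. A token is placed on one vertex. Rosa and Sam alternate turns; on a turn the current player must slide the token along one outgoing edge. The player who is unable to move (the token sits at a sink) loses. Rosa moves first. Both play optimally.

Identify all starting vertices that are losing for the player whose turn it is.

3, 4, 6

Use the standard recursion: the mover loses at a terminal position; elsewhere, the mover wins exactly when some move hands the opponent an L position.
Every edge goes from a vertex to one that appears earlier in the order 4, 2, 5, 7, 6, 1, 3, 8, so processing vertices in that order labels each vertex after all of its successors.
4: no outgoing edge → L
2: →4(L), so W
5: →4(L), so W
7: →4(L), so W
6: →7(W) only, which is W, so L
1: →6(L), so W
3: →1(W), 7(W), 5(W) — all W, so L
8: →4(L), so W
Reading off the rows marked L gives the requested list; there are 3 such vertices.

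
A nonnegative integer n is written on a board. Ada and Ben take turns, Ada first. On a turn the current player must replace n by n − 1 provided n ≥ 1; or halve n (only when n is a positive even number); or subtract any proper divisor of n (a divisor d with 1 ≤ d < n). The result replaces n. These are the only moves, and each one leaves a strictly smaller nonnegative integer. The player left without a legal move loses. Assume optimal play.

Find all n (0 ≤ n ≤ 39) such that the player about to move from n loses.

0, 2, 5, 7, 9, 11, 13, 15, 17, 19, 21, 23, 25, 27, 29, 31, 33, 35, 37, 39

Label each position W (a win for the player to move) or L (a loss). A position with no legal move is L; any other position is W exactly when some move reaches an L, and L when every move reaches a W.
n=0: no move → L
n=1: can move to 0, which is L ⇒ W
n=2: the only move is to 1(W), a W ⇒ L
n=3: can move to 2, which is L ⇒ W
n=4: can move to 2, which is L ⇒ W
n=5: the only move is to 4(W), a W ⇒ L
n=6: can move to 5, which is L ⇒ W
n=7: the only move is to 6(W), a W ⇒ L
n=8: can move to 7, which is L ⇒ W
n=9: moves to 6(W), 8(W); every one is W ⇒ L
n=10: can move to 5, which is L ⇒ W
n=11: the only move is to 10(W), a W ⇒ L
n=12: can move to 9, which is L ⇒ W
n=13: the only move is to 12(W), a W ⇒ L
n=14: can move to 7, which is L ⇒ W
n=15: moves to 10(W), 12(W), 14(W); every one is W ⇒ L
n=16: can move to 15, which is L ⇒ W
n=17: the only move is to 16(W), a W ⇒ L
n=18: can move to 9, which is L ⇒ W
n=19: the only move is to 18(W), a W ⇒ L
n=20: can move to 15, which is L ⇒ W
n=21: moves to 14(W), 18(W), 20(W); every one is W ⇒ L
n=22: can move to 11, which is L ⇒ W
n=23: the only move is to 22(W), a W ⇒ L
n=24: can move to 21, which is L ⇒ W
n=25: moves to 20(W), 24(W); every one is W ⇒ L
n=26: can move to 13, which is L ⇒ W
n=27: moves to 18(W), 24(W), 26(W); every one is W ⇒ L
n=28: can move to 21, which is L ⇒ W
n=29: the only move is to 28(W), a W ⇒ L
n=30: can move to 15, which is L ⇒ W
n=31: the only move is to 30(W), a W ⇒ L
n=32: can move to 31, which is L ⇒ W
n=33: moves to 22(W), 30(W), 32(W); every one is W ⇒ L
n=34: can move to 17, which is L ⇒ W
n=35: moves to 28(W), 30(W), 34(W); every one is W ⇒ L
n=36: can move to 27, which is L ⇒ W
n=37: the only move is to 36(W), a W ⇒ L
n=38: can move to 19, which is L ⇒ W
n=39: moves to 26(W), 36(W), 38(W); every one is W ⇒ L
Reading off the rows marked L gives the requested list; there are 20 such values of n.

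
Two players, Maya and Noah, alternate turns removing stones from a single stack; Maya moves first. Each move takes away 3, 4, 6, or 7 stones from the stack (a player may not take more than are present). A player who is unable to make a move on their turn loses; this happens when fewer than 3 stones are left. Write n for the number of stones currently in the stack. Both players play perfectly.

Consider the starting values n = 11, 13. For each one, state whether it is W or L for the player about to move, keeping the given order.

Label each position W (a win for the player to move) or L (a loss). A position with no legal move is L; any other position is W exactly when some move reaches an L, and L when every move reaches a W.
n=0: no move → L
n=1: no move → L
n=2: no move → L
n=3: reaches L-position 0 → W
n=4: reaches L-position 1 → W
n=5: reaches L-position 2 → W
n=6: reaches L-position 2 → W
n=7: reaches L-position 1 → W
n=8: reaches L-position 2 → W
n=9: reaches L-position 2 → W
n=10: only reaches 7(W), 6(W), 4(W), 3(W), all W → L
n=11: only reaches 8(W), 7(W), 5(W), 4(W), all W → L
n=12: only reaches 9(W), 8(W), 6(W), 5(W), all W → L
n=13: reaches L-position 10 → W

11: L, 13: W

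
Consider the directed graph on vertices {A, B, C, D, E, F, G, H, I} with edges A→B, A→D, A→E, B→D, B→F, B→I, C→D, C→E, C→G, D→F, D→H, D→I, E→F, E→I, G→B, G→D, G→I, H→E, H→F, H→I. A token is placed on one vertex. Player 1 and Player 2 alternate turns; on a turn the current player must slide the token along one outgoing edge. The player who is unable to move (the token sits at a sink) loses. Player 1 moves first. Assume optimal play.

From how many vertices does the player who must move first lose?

4

Use the standard recursion: the mover loses at a terminal position; elsewhere, the mover wins exactly when some move hands the opponent an L position.
Every edge goes from a vertex to one that appears earlier in the order F, I, E, H, D, B, G, A, C, so processing vertices in that order labels each vertex after all of its successors.
F: no outgoing edge → L
I: no outgoing edge → L
E: W (go to I, an L position)
H: W (go to I, an L position)
D: W (go to I, an L position)
B: W (go to I, an L position)
G: W (go to I, an L position)
A: L (options B(W), D(W), E(W) are all W)
C: L (options G(W), D(W), E(W) are all W)
The L vertices are A, C, F, I; that is 4 in all.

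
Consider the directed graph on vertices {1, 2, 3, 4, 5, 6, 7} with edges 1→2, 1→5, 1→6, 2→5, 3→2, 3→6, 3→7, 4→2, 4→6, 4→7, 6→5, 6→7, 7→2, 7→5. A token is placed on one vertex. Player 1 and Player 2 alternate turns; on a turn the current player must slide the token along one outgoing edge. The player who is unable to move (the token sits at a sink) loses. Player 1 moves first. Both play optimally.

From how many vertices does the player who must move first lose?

3

Use the standard recursion: the mover loses at a terminal position; elsewhere, the mover wins exactly when some move hands the opponent an L position.
Every edge goes from a vertex to one that appears earlier in the order 5, 2, 7, 6, 4, 3, 1, so processing vertices in that order labels each vertex after all of its successors.
5: no outgoing edge → L
2: W (go to 5, an L position)
7: W (go to 5, an L position)
6: W (go to 5, an L position)
4: L (options 6(W), 7(W), 2(W) are all W)
3: L (options 6(W), 7(W), 2(W) are all W)
1: W (go to 5, an L position)
The L vertices are 3, 4, 5; that is 3 in all.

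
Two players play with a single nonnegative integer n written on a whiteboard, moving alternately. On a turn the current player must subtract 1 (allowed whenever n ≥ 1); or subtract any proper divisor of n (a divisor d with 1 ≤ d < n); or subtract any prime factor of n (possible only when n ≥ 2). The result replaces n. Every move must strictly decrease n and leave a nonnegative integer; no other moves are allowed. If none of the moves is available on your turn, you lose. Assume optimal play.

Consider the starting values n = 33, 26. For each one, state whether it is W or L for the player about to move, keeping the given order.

33: W, 26: L

Work bottom-up. With no move the player to move loses. Otherwise the position is W if at least one move leads to an L position for the opponent, and L if every move leads to a W.
n=0: no move → L
n=1: can move to 0, which is L ⇒ W
n=2: can move to 0, which is L ⇒ W
n=3: can move to 0, which is L ⇒ W
n=4: moves to 2(W), 3(W); every one is W ⇒ L
n=5: can move to 0, which is L ⇒ W
n=6: can move to 4, which is L ⇒ W
n=7: can move to 0, which is L ⇒ W
n=8: can move to 4, which is L ⇒ W
n=9: moves to 6(W), 8(W); every one is W ⇒ L
n=10: can move to 9, which is L ⇒ W
n=11: can move to 0, which is L ⇒ W
n=12: can move to 9, which is L ⇒ W
n=13: can move to 0, which is L ⇒ W
n=14: moves to 7(W), 12(W), 13(W); every one is W ⇒ L
n=15: can move to 14, which is L ⇒ W
n=16: can move to 14, which is L ⇒ W
n=17: can move to 0, which is L ⇒ W
n=18: can move to 9, which is L ⇒ W
n=19: can move to 0, which is L ⇒ W
n=20: moves to 10(W), 15(W), 16(W), 18(W), 19(W); every one is W ⇒ L
n=21: can move to 14, which is L ⇒ W
n=22: can move to 20, which is L ⇒ W
n=23: can move to 0, which is L ⇒ W
n=24: can move to 20, which is L ⇒ W
n=25: can move to 20, which is L ⇒ W
n=26: moves to 13(W), 24(W), 25(W); every one is W ⇒ L
n=27: can move to 26, which is L ⇒ W
n=28: can move to 14, which is L ⇒ W
n=29: can move to 0, which is L ⇒ W
n=30: can move to 20, which is L ⇒ W
n=31: can move to 0, which is L ⇒ W
n=32: moves to 16(W), 24(W), 28(W), 30(W), 31(W); every one is W ⇒ L
n=33: can move to 32, which is L ⇒ W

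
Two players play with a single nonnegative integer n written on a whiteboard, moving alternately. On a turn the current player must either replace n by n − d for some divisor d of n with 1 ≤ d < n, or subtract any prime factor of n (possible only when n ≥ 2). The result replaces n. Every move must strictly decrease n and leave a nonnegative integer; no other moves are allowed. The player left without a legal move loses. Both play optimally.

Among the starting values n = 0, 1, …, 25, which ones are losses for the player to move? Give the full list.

Label each position W (a win for the player to move) or L (a loss). A position with no legal move is L; any other position is W exactly when some move reaches an L, and L when every move reaches a W.
n=0: no move → L
n=1: no move → L
n=2: W (go to 0, an L position)
n=3: W (go to 0, an L position)
n=4: L (options 2(W), 3(W) are all W)
n=5: W (go to 0, an L position)
n=6: W (go to 4, an L position)
n=7: W (go to 0, an L position)
n=8: W (go to 4, an L position)
n=9: L (options 6(W), 8(W) are all W)
n=10: W (go to 9, an L position)
n=11: W (go to 0, an L position)
n=12: W (go to 9, an L position)
n=13: W (go to 0, an L position)
n=14: L (options 7(W), 12(W), 13(W) are all W)
n=15: W (go to 14, an L position)
n=16: W (go to 14, an L position)
n=17: W (go to 0, an L position)
n=18: W (go to 9, an L position)
n=19: W (go to 0, an L position)
n=20: L (options 10(W), 15(W), 16(W), 18(W), 19(W) are all W)
n=21: W (go to 14, an L position)
n=22: W (go to 20, an L position)
n=23: W (go to 0, an L position)
n=24: W (go to 20, an L position)
n=25: W (go to 20, an L position)
Reading off the rows marked L gives the requested list; there are 6 such values of n.

0, 1, 4, 9, 14, 20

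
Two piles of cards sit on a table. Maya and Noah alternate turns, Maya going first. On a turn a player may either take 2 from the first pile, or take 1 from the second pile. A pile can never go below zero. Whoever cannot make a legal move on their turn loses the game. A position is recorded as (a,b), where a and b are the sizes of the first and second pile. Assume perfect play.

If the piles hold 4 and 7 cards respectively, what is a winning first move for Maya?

Move to (2,7).

Use the standard recursion: the mover loses at a terminal position; elsewhere, the mover wins exactly when some move hands the opponent an L position.
No move ever increases a pile, so every position that can arise here has a ≤ 4 and b ≤ 7; it is enough to label the cells with 0 ≤ a ≤ 4 and 0 ≤ b ≤ 7.
Every move lowers a or b (never raises either), so fill the grid row by row in increasing a, and left to right within a row: each cell's successors are then already labelled.
      b=0  b=1  b=2  b=3  b=4  b=5  b=6  b=7
a=0:    L    W    L    W    L    W    L    W
a=1:    L    W    L    W    L    W    L    W
a=2:    W    L    W    L    W    L    W    L
a=3:    W    L    W    L    W    L    W    L
a=4:    L    W    L    W    L    W    L    W
Cells with no legal move (terminal, hence L): (0,0), (1,0).
The remaining L cells, each justified by listing all of its moves:
(0,2): only reaches (0,1)(W), which is W → L
(0,4): only reaches (0,3)(W), which is W → L
(0,6): only reaches (0,5)(W), which is W → L
(1,2): only reaches (1,1)(W), which is W → L
(1,4): only reaches (1,3)(W), which is W → L
(1,6): only reaches (1,5)(W), which is W → L
(2,1): only reaches (0,1)(W), (2,0)(W), all W → L
(2,3): only reaches (0,3)(W), (2,2)(W), all W → L
(2,5): only reaches (0,5)(W), (2,4)(W), all W → L
(2,7): only reaches (0,7)(W), (2,6)(W), all W → L
(3,1): only reaches (1,1)(W), (3,0)(W), all W → L
(3,3): only reaches (1,3)(W), (3,2)(W), all W → L
(3,5): only reaches (1,5)(W), (3,4)(W), all W → L
(3,7): only reaches (1,7)(W), (3,6)(W), all W → L
(4,0): only reaches (2,0)(W), which is W → L
(4,2): only reaches (2,2)(W), (4,1)(W), all W → L
(4,4): only reaches (2,4)(W), (4,3)(W), all W → L
(4,6): only reaches (2,6)(W), (4,5)(W), all W → L
Every other cell has at least one move into one of the L cells above, so it is W.
From (4,7), the L positions reachable in one move are: (2,7), (4,6). Any move reaching one of these is winning.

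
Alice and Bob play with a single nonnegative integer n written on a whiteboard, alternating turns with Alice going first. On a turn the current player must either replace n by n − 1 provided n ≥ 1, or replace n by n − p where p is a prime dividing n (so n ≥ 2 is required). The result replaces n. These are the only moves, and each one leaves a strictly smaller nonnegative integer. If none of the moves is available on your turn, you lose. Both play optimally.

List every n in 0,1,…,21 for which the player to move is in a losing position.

0, 4, 8, 12, 16, 20

Work bottom-up. With no move the player to move loses. Otherwise the position is W if at least one move leads to an L position for the opponent, and L if every move leads to a W.
n=0: no move → L
n=1: reaches L-position 0 → W
n=2: reaches L-position 0 → W
n=3: reaches L-position 0 → W
n=4: only reaches 2(W), 3(W), all W → L
n=5: reaches L-position 0 → W
n=6: reaches L-position 4 → W
n=7: reaches L-position 0 → W
n=8: only reaches 6(W), 7(W), all W → L
n=9: reaches L-position 8 → W
n=10: reaches L-position 8 → W
n=11: reaches L-position 0 → W
n=12: only reaches 9(W), 10(W), 11(W), all W → L
n=13: reaches L-position 0 → W
n=14: reaches L-position 12 → W
n=15: reaches L-position 12 → W
n=16: only reaches 14(W), 15(W), all W → L
n=17: reaches L-position 0 → W
n=18: reaches L-position 16 → W
n=19: reaches L-position 0 → W
n=20: only reaches 15(W), 18(W), 19(W), all W → L
n=21: reaches L-position 20 → W
Reading off the rows marked L gives the requested list; there are 6 such values of n.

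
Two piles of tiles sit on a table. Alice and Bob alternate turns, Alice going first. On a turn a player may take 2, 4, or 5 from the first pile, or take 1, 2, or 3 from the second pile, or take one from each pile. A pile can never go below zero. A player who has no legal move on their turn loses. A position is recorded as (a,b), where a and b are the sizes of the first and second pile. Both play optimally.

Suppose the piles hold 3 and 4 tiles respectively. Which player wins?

Alice wins.

Use the standard recursion: the mover loses at a terminal position; elsewhere, the mover wins exactly when some move hands the opponent an L position.
No move ever increases a pile, so every position that can arise here has a ≤ 3 and b ≤ 4; it is enough to label the cells with 0 ≤ a ≤ 3 and 0 ≤ b ≤ 4.
Every move lowers a or b (never raises either), so fill the grid row by row in increasing a, and left to right within a row: each cell's successors are then already labelled.
      b=0  b=1  b=2  b=3  b=4
a=0:    L    W    W    W    L
a=1:    L    W    W    W    L
a=2:    W    W    L    W    W
a=3:    W    L    W    W    W
Cells with no legal move (terminal, hence L): (0,0), (1,0).
The remaining L cells, each justified by listing all of its moves:
(0,4): L (options (0,3)(W), (0,2)(W), (0,1)(W) are all W)
(1,4): L (options (1,3)(W), (1,2)(W), (1,1)(W), (0,3)(W) are all W)
(2,2): L (options (0,2)(W), (2,1)(W), (2,0)(W), (1,1)(W) are all W)
(3,1): L (options (1,1)(W), (3,0)(W), (2,0)(W) are all W)
Every other cell has at least one move into one of the L cells above, so it is W.
From (3,4) Alice can move to (1,4), reaching an L position.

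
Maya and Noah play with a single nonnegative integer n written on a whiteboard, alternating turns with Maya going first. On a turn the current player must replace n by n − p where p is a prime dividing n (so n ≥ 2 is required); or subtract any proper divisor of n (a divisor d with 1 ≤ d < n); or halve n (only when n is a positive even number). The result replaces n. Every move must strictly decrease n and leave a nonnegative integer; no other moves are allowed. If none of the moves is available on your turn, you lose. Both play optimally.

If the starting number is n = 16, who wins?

Label each position W (a win for the player to move) or L (a loss). A position with no legal move is L; any other position is W exactly when some move reaches an L, and L when every move reaches a W.
n=0: no move → L
n=1: no move → L
n=2: reaches L-position 0 → W
n=3: reaches L-position 0 → W
n=4: only reaches 2(W), 3(W), all W → L
n=5: reaches L-position 0 → W
n=6: reaches L-position 4 → W
n=7: reaches L-position 0 → W
n=8: reaches L-position 4 → W
n=9: only reaches 6(W), 8(W), all W → L
n=10: reaches L-position 9 → W
n=11: reaches L-position 0 → W
n=12: reaches L-position 9 → W
n=13: reaches L-position 0 → W
n=14: only reaches 7(W), 12(W), 13(W), all W → L
n=15: reaches L-position 14 → W
n=16: reaches L-position 14 → W
From 16 Maya can move to 14, reaching an L position.

Maya wins.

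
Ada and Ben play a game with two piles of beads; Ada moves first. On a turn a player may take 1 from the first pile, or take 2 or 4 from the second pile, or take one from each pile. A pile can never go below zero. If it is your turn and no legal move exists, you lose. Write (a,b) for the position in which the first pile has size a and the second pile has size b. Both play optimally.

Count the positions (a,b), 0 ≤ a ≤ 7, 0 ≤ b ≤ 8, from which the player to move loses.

Use the standard recursion: the mover loses at a terminal position; elsewhere, the mover wins exactly when some move hands the opponent an L position.
Every move lowers a or b (never raises either), so fill the grid row by row in increasing a, and left to right within a row: each cell's successors are then already labelled.
      b=0  b=1  b=2  b=3  b=4  b=5  b=6  b=7  b=8
a=0:    L    L    W    W    W    W    L    L    W
a=1:    W    W    W    L    L    W    W    W    W
a=2:    L    L    W    W    W    W    L    L    W
a=3:    W    W    W    L    L    W    W    W    W
a=4:    L    L    W    W    W    W    L    L    W
a=5:    W    W    W    L    L    W    W    W    W
a=6:    L    L    W    W    W    W    L    L    W
a=7:    W    W    W    L    L    W    W    W    W
Cells with no legal move (terminal, hence L): (0,0), (0,1).
The remaining L cells, each justified by listing all of its moves:
(0,6): →(0,4)(W), (0,2)(W) — all W, so L
(0,7): →(0,5)(W), (0,3)(W) — all W, so L
(1,3): →(0,3)(W), (1,1)(W), (0,2)(W) — all W, so L
(1,4): →(0,4)(W), (1,2)(W), (1,0)(W), (0,3)(W) — all W, so L
(2,0): →(1,0)(W) only, which is W, so L
(2,1): →(1,1)(W), (1,0)(W) — all W, so L
(2,6): →(1,6)(W), (2,4)(W), (2,2)(W), (1,5)(W) — all W, so L
(2,7): →(1,7)(W), (2,5)(W), (2,3)(W), (1,6)(W) — all W, so L
(3,3): →(2,3)(W), (3,1)(W), (2,2)(W) — all W, so L
(3,4): →(2,4)(W), (3,2)(W), (3,0)(W), (2,3)(W) — all W, so L
(4,0): →(3,0)(W) only, which is W, so L
(4,1): →(3,1)(W), (3,0)(W) — all W, so L
(4,6): →(3,6)(W), (4,4)(W), (4,2)(W), (3,5)(W) — all W, so L
(4,7): →(3,7)(W), (4,5)(W), (4,3)(W), (3,6)(W) — all W, so L
(5,3): →(4,3)(W), (5,1)(W), (4,2)(W) — all W, so L
(5,4): →(4,4)(W), (5,2)(W), (5,0)(W), (4,3)(W) — all W, so L
(6,0): →(5,0)(W) only, which is W, so L
(6,1): →(5,1)(W), (5,0)(W) — all W, so L
(6,6): →(5,6)(W), (6,4)(W), (6,2)(W), (5,5)(W) — all W, so L
(6,7): →(5,7)(W), (6,5)(W), (6,3)(W), (5,6)(W) — all W, so L
(7,3): →(6,3)(W), (7,1)(W), (6,2)(W) — all W, so L
(7,4): →(6,4)(W), (7,2)(W), (7,0)(W), (6,3)(W) — all W, so L
Every other cell has at least one move into one of the L cells above, so it is W.
L cells per row: a=0: 4, a=1: 2, a=2: 4, a=3: 2, a=4: 4, a=5: 2, a=6: 4, a=7: 2; total 24.

24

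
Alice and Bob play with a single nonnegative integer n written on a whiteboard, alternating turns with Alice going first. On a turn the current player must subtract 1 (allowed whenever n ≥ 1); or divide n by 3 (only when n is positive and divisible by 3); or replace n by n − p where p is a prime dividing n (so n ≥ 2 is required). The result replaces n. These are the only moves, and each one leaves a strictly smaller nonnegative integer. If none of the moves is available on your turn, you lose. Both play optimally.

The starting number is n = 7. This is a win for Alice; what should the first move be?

Classify positions by backward induction: terminal positions (no move available) are L. From any other position, the mover wins iff some move reaches an L.
n=0: no move → L
n=1: reaches L-position 0 → W
n=2: reaches L-position 0 → W
n=3: reaches L-position 0 → W
n=4: only reaches 2(W), 3(W), all W → L
n=5: reaches L-position 0 → W
n=6: reaches L-position 4 → W
n=7: reaches L-position 0 → W
From 7, the L positions reachable in one move are: 0.

Move to 0.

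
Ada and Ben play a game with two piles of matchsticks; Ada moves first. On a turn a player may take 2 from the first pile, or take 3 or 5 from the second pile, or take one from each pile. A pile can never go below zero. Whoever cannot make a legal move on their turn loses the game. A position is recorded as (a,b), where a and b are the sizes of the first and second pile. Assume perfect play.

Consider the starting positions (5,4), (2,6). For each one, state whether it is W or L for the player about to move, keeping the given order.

Use the standard recursion: the mover loses at a terminal position; elsewhere, the mover wins exactly when some move hands the opponent an L position.
No move ever increases a pile, so every position that can arise here has a ≤ 5 and b ≤ 6; it is enough to label the cells with 0 ≤ a ≤ 5 and 0 ≤ b ≤ 6.
Every move lowers a or b (never raises either), so fill the grid row by row in increasing a, and left to right within a row: each cell's successors are then already labelled.
      b=0  b=1  b=2  b=3  b=4  b=5  b=6
a=0:    L    L    L    W    W    W    W
a=1:    L    W    W    W    L    W    L
a=2:    W    W    W    L    L    W    W
a=3:    W    L    L    L    W    W    W
a=4:    L    L    W    W    W    W    W
a=5:    L    W    W    W    L    W    L
Cells with no legal move (terminal, hence L): (0,0), (0,1), (0,2), (1,0).
The remaining L cells, each justified by listing all of its moves:
(1,4): →(1,1)(W), (0,3)(W) — all W, so L
(1,6): →(1,3)(W), (1,1)(W), (0,5)(W) — all W, so L
(2,3): →(0,3)(W), (2,0)(W), (1,2)(W) — all W, so L
(2,4): →(0,4)(W), (2,1)(W), (1,3)(W) — all W, so L
(3,1): →(1,1)(W), (2,0)(W) — all W, so L
(3,2): →(1,2)(W), (2,1)(W) — all W, so L
(3,3): →(1,3)(W), (3,0)(W), (2,2)(W) — all W, so L
(4,0): →(2,0)(W) only, which is W, so L
(4,1): →(2,1)(W), (3,0)(W) — all W, so L
(5,0): →(3,0)(W) only, which is W, so L
(5,4): →(3,4)(W), (5,1)(W), (4,3)(W) — all W, so L
(5,6): →(3,6)(W), (5,3)(W), (5,1)(W), (4,5)(W) — all W, so L
Every other cell has at least one move into one of the L cells above, so it is W.
(5,4): one of the L cells justified above, so L
(2,6): the move to (2,3) reaches an L cell, so W

(5,4): L, (2,6): W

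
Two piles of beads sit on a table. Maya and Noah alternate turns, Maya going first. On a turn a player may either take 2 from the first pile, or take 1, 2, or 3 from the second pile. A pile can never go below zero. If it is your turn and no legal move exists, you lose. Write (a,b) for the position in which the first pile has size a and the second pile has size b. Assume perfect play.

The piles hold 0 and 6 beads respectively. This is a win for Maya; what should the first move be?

Move to (0,4).

Label each position W (a win for the player to move) or L (a loss). A position with no legal move is L; any other position is W exactly when some move reaches an L, and L when every move reaches a W.
No move ever increases a pile, so every position that can arise here has a ≤ 0 and b ≤ 6; it is enough to label the cells with 0 ≤ a ≤ 0 and 0 ≤ b ≤ 6.
Every move lowers a or b (never raises either), so fill the grid row by row in increasing a, and left to right within a row: each cell's successors are then already labelled.
      b=0  b=1  b=2  b=3  b=4  b=5  b=6
a=0:    L    W    W    W    L    W    W
Cells with no legal move (terminal, hence L): (0,0).
The remaining L cells, each justified by listing all of its moves:
(0,4): only reaches (0,3)(W), (0,2)(W), (0,1)(W), all W → L
Every other cell has at least one move into one of the L cells above, so it is W.
From (0,6), the L positions reachable in one move are: (0,4).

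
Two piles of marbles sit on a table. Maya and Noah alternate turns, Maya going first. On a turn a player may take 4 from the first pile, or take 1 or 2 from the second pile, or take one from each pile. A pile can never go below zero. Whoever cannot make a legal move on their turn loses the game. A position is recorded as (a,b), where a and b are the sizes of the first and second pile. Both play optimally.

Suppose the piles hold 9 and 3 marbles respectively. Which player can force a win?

Noah wins.

Classify positions by backward induction: terminal positions (no move available) are L. From any other position, the mover wins iff some move reaches an L.
No move ever increases a pile, so every position that can arise here has a ≤ 9 and b ≤ 3; it is enough to label the cells with 0 ≤ a ≤ 9 and 0 ≤ b ≤ 3.
Every move lowers a or b (never raises either), so fill the grid row by row in increasing a, and left to right within a row: each cell's successors are then already labelled.
      b=0  b=1  b=2  b=3
a=0:    L    W    W    L
a=1:    L    W    W    L
a=2:    L    W    W    L
a=3:    L    W    W    L
a=4:    W    W    L    W
a=5:    W    L    W    W
a=6:    W    L    W    W
a=7:    W    L    W    W
a=8:    L    W    W    L
a=9:    L    W    W    L
Cells with no legal move (terminal, hence L): (0,0), (1,0), (2,0), (3,0).
The remaining L cells, each justified by listing all of its moves:
(0,3): moves to (0,2)(W), (0,1)(W); every one is W ⇒ L
(1,3): moves to (1,2)(W), (1,1)(W), (0,2)(W); every one is W ⇒ L
(2,3): moves to (2,2)(W), (2,1)(W), (1,2)(W); every one is W ⇒ L
(3,3): moves to (3,2)(W), (3,1)(W), (2,2)(W); every one is W ⇒ L
(4,2): moves to (0,2)(W), (4,1)(W), (4,0)(W), (3,1)(W); every one is W ⇒ L
(5,1): moves to (1,1)(W), (5,0)(W), (4,0)(W); every one is W ⇒ L
(6,1): moves to (2,1)(W), (6,0)(W), (5,0)(W); every one is W ⇒ L
(7,1): moves to (3,1)(W), (7,0)(W), (6,0)(W); every one is W ⇒ L
(8,0): the only move is to (4,0)(W), a W ⇒ L
(8,3): moves to (4,3)(W), (8,2)(W), (8,1)(W), (7,2)(W); every one is W ⇒ L
(9,0): the only move is to (5,0)(W), a W ⇒ L
(9,3): moves to (5,3)(W), (9,2)(W), (9,1)(W), (8,2)(W); every one is W ⇒ L
Every other cell has at least one move into one of the L cells above, so it is W.
Every move from (9,3) reaches a W position, so the mover loses.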